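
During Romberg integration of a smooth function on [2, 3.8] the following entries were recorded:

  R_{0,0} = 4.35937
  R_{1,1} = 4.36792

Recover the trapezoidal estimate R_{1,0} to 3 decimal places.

From R_{1,1} = (4·R_{1,0} − R_{0,0})/3, solve for R_{1,0}:
4·R_{1,0} = 3·4.36792 + 4.35937 = 17.46313
R_{1,0} = 4.36578

4.366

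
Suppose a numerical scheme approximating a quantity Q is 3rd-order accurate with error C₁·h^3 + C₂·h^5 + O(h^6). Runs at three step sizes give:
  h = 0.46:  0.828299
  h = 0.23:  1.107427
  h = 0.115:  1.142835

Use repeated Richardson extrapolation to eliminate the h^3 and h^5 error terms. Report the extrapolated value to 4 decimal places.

First eliminate the h^3 term (factor 2^3 = 8):
  B₁ = (8·1.107427 − 0.828299)/7 = 1.147302
  B₂ = (8·1.142835 − 1.107427)/7 = 1.147893
Then eliminate the h^5 term (factor 2^5 = 32):
  (32·1.147893 − 1.147302)/31 = 1.147912

1.1479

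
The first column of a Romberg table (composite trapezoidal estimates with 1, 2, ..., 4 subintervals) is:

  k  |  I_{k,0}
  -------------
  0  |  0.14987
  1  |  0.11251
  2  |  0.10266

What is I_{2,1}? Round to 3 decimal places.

0.099

Richardson extrapolation on the trapezoidal column (denominator 4−1=3):
I_{2,1} = 0.10266 + (0.10266 − 0.11251)/3 = 0.09938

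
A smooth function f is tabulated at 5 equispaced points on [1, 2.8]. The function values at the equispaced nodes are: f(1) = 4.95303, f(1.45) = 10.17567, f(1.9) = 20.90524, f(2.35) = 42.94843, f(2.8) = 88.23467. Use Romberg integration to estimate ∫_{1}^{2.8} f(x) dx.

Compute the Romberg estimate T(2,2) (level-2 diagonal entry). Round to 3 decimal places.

T(0,0) (trapezoid, 1 panel, h=1.8000): 83.86893
T(1,0) (trapezoid, 2 panels, h=0.9000): 60.74918
T(2,0) (trapezoid, 4 panels, h=0.4500): 54.28044
T(1,1) = 60.74918 + (60.74918 − 83.86893)/3 = 53.04260
T(2,1) = 54.28044 + (54.28044 − 60.74918)/3 = 52.12419
T(2,2) = 52.12419 + (52.12419 − 53.04260)/15 = 52.06296

52.063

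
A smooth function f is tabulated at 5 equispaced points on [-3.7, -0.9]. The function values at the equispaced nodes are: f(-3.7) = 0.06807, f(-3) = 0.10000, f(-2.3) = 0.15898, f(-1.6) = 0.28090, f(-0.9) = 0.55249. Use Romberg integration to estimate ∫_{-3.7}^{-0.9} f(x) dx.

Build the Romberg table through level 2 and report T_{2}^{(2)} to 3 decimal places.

0.574

T_{0}^{(0)} (trapezoid, 1 panel, h=2.8000): 0.86878
T_{1}^{(0)} (trapezoid, 2 panels, h=1.4000): 0.65696
T_{2}^{(0)} (trapezoid, 4 panels, h=0.7000): 0.59511
T_{1}^{(1)} = 0.65696 + (0.65696 − 0.86878)/3 = 0.58635
T_{2}^{(1)} = 0.59511 + (0.59511 − 0.65696)/3 = 0.57449
T_{2}^{(2)} = 0.57449 + (0.57449 − 0.58635)/15 = 0.57370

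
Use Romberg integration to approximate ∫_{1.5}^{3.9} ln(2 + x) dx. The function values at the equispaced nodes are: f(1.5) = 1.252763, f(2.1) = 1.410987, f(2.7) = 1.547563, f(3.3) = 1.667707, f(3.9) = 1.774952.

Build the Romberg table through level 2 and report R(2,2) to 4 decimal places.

3.6875

R(0,0) (trapezoid, 1 panel, h=2.4000): 3.633258
R(1,0) (trapezoid, 2 panels, h=1.2000): 3.673705
R(2,0) (trapezoid, 4 panels, h=0.6000): 3.684069
R(1,1) = 3.673705 + (3.673705 − 3.633258)/3 = 3.687187
R(2,1) = 3.684069 + (3.684069 − 3.673705)/3 = 3.687524
R(2,2) = 3.687524 + (3.687524 − 3.687187)/15 = 3.687546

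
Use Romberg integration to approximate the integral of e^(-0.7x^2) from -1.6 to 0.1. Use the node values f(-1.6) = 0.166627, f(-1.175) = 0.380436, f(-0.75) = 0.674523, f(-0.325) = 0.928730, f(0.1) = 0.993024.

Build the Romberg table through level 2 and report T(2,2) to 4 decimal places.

T(0,0) (trapezoid, 1 panel, h=1.7000): 0.985703
T(1,0) (trapezoid, 2 panels, h=0.8500): 1.066196
T(2,0) (trapezoid, 4 panels, h=0.4250): 1.089494
T(1,1) = 1.066196 + (1.066196 − 0.985703)/3 = 1.093027
T(2,1) = 1.089494 + (1.089494 − 1.066196)/3 = 1.097260
T(2,2) = 1.097260 + (1.097260 − 1.093027)/15 = 1.097542

1.0975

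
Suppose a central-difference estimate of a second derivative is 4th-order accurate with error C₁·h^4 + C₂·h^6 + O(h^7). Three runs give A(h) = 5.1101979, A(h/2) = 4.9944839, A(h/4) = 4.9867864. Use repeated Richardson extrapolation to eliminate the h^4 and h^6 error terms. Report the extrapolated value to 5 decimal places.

First eliminate the h^4 term (factor 2^4 = 16):
  B₁ = (16·4.9944839 − 5.1101979)/15 = 4.9867696
  B₂ = (16·4.9867864 − 4.9944839)/15 = 4.9862732
Then eliminate the h^6 term (factor 2^6 = 64):
  (64·4.9862732 − 4.9867696)/63 = 4.9862653

4.98627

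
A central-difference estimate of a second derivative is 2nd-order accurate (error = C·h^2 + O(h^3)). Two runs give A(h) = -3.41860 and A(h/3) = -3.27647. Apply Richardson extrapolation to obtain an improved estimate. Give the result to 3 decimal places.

-3.259

Extrapolated value = (9·A(h/3) − A(h)) / (9 − 1)
= (9·(-3.27647) − (-3.41860)) / 8
= -26.06963 / 8 = -3.25870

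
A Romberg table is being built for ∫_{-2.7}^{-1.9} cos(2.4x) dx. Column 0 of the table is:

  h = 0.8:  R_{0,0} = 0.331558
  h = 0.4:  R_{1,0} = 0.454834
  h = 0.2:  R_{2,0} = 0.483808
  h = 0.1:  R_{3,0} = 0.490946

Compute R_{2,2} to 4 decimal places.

Richardson extrapolation on the trapezoidal column (denominator 4−1=3):
R_{1,1} = 0.454834 + (0.454834 − 0.331558)/3 = 0.495926
R_{2,1} = 0.483808 + (0.483808 − 0.454834)/3 = 0.493466
R_{2,2} = 0.493466 + (0.493466 − 0.495926)/15 = 0.493302

0.4933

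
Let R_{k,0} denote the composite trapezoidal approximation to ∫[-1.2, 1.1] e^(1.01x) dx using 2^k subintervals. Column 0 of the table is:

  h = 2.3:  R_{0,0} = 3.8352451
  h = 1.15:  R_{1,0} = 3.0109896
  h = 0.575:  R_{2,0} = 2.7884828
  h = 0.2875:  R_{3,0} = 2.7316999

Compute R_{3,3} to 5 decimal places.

R_{1,1} = 3.0109896 + (3.0109896 − 3.8352451)/3 = 2.7362378
R_{2,1} = 2.7884828 + (2.7884828 − 3.0109896)/3 = 2.7143139
R_{3,1} = 2.7316999 + (2.7316999 − 2.7884828)/3 = 2.7127723
R_{2,2} = (16·2.7143139 − 2.7362378) / 15 = 2.7128523
R_{3,2} = 2.7127723 + (2.7127723 − 2.7143139)/15 = 2.7126695
R_{3,3} = 2.7126695 + (2.7126695 − 2.7128523)/63 = 2.7126666
(Column j=1 coincides with Simpson's rule on the same nodes.)

2.71267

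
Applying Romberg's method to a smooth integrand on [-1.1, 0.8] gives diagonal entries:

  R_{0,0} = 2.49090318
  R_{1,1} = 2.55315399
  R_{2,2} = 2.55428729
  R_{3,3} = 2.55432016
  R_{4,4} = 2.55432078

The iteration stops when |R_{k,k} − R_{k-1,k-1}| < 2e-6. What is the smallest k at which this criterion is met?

|R_{1,1} − R_{0,0}| = 0.06225081 ≥ 2e-6
|R_{2,2} − R_{1,1}| = 0.00113330 ≥ 2e-6
|R_{3,3} − R_{2,2}| = 0.00003287 ≥ 2e-6
|R_{4,4} − R_{3,3}| = 0.00000062 < 2e-6

k = 4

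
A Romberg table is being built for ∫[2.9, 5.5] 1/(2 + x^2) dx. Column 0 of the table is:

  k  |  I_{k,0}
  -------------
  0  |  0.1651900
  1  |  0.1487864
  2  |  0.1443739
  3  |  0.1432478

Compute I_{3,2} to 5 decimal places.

Richardson extrapolation on the trapezoidal column (denominator 4−1=3):
I_{2,1} = (4·0.1443739 − 0.1487864) / 3 = 0.1429031
I_{3,1} = (4·0.1432478 − 0.1443739) / 3 = 0.1428724
I_{3,2} = 0.1428724 + (0.1428724 − 0.1429031)/15 = 0.1428704

0.14287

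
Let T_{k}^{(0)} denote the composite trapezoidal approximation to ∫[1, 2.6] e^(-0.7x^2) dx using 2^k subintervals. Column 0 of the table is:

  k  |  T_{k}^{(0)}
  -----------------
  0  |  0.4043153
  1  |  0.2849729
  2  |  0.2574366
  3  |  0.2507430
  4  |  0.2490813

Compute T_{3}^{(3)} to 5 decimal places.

Richardson extrapolation on the trapezoidal column (denominator 4−1=3):
T_{1}^{(1)} = (4·0.2849729 − 0.4043153) / 3 = 0.2451921
T_{2}^{(1)} = (4·0.2574366 − 0.2849729) / 3 = 0.2482578
T_{3}^{(1)} = 0.2507430 + (0.2507430 − 0.2574366)/3 = 0.2485118
T_{2}^{(2)} = 0.2482578 + (0.2482578 − 0.2451921)/15 = 0.2484622
T_{3}^{(2)} = (16·0.2485118 − 0.2482578) / 15 = 0.2485287
T_{3}^{(3)} = 0.2485287 + (0.2485287 − 0.2484622)/63 = 0.2485298

0.24853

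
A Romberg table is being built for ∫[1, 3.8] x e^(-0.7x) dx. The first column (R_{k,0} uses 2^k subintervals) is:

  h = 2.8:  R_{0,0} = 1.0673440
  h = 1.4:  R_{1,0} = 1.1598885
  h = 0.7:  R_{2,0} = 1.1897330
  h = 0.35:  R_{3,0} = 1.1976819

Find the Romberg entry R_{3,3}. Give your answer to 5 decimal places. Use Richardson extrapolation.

Richardson extrapolation on the trapezoidal column (denominator 4−1=3):
R_{1,1} = 1.1598885 + (1.1598885 − 1.0673440)/3 = 1.1907367
R_{2,1} = (4·1.1897330 − 1.1598885) / 3 = 1.1996812
R_{3,1} = (4·1.1976819 − 1.1897330) / 3 = 1.2003315
R_{2,2} = (16·1.1996812 − 1.1907367) / 15 = 1.2002775
R_{3,2} = 1.2003315 + (1.2003315 − 1.1996812)/15 = 1.2003749
R_{3,3} = 1.2003749 + (1.2003749 − 1.2002775)/63 = 1.2003764

1.20038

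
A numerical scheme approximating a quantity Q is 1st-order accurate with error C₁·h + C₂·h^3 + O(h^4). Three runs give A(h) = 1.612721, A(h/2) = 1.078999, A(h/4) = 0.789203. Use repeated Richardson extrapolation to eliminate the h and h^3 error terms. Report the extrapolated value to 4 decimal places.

First eliminate the h term (factor 2^1 = 2):
  B₁ = (2·1.078999 − 1.612721)/1 = 0.545277
  B₂ = (2·0.789203 − 1.078999)/1 = 0.499407
Then eliminate the h^3 term (factor 2^3 = 8):
  (8·0.499407 − 0.545277)/7 = 0.492854

0.4929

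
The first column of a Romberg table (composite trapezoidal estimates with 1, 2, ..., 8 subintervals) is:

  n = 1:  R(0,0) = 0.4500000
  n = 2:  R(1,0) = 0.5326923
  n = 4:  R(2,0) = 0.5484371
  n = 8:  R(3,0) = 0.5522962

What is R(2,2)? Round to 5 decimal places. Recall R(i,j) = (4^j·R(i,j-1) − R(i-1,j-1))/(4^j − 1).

0.55325

R(1,1) = 0.5326923 + (0.5326923 − 0.4500000)/3 = 0.5602564
R(2,1) = (4·0.5484371 − 0.5326923) / 3 = 0.5536854
R(2,2) = 0.5536854 + (0.5536854 − 0.5602564)/15 = 0.5532473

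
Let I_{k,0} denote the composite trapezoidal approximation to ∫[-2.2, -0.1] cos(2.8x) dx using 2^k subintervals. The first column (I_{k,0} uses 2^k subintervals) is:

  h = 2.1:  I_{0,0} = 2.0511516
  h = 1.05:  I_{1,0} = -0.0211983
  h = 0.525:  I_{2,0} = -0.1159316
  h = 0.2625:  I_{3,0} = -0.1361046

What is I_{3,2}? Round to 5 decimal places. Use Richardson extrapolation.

Richardson extrapolation on the trapezoidal column (denominator 4−1=3):
I_{2,1} = (4·(-0.1159316) − (-0.0211983)) / 3 = -0.1475094
I_{3,1} = -0.1361046 + (-0.1361046 − (-0.1159316))/3 = -0.1428289
I_{3,2} = (16·(-0.1428289) − (-0.1475094)) / 15 = -0.1425169
(Column j=1 coincides with Simpson's rule on the same nodes.)

-0.14252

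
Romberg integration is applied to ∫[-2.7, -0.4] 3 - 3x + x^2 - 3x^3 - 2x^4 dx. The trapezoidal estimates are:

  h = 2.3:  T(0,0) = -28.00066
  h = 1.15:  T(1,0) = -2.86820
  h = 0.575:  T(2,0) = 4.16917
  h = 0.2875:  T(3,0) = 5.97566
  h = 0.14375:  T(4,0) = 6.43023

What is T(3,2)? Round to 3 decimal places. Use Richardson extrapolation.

T(2,1) = 4.16917 + (4.16917 − (-2.86820))/3 = 6.51496
T(3,1) = 5.97566 + (5.97566 − 4.16917)/3 = 6.57782
T(3,2) = 6.57782 + (6.57782 − 6.51496)/15 = 6.58201

6.582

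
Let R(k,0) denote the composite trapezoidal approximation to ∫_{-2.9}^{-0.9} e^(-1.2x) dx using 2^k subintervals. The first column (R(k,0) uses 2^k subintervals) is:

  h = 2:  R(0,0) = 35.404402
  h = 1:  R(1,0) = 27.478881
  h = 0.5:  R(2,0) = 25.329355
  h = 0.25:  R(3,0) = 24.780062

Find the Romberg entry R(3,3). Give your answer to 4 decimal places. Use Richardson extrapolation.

24.5959

Richardson extrapolation on the trapezoidal column (denominator 4−1=3):
R(1,1) = (4·27.478881 − 35.404402) / 3 = 24.837041
R(2,1) = 25.329355 + (25.329355 − 27.478881)/3 = 24.612846
R(3,1) = 24.780062 + (24.780062 − 25.329355)/3 = 24.596964
R(2,2) = (16·24.612846 − 24.837041) / 15 = 24.597900
R(3,2) = (16·24.596964 − 24.612846) / 15 = 24.595905
R(3,3) = 24.595905 + (24.595905 − 24.597900)/63 = 24.595873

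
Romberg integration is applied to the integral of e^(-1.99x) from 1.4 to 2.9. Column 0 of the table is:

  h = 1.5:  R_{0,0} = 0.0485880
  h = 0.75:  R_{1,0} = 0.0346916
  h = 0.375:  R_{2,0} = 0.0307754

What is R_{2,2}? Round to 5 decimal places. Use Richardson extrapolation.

R_{1,1} = 0.0346916 + (0.0346916 − 0.0485880)/3 = 0.0300595
R_{2,1} = 0.0307754 + (0.0307754 − 0.0346916)/3 = 0.0294700
R_{2,2} = (16·0.0294700 − 0.0300595) / 15 = 0.0294307
(Column j=1 coincides with Simpson's rule on the same nodes.)

0.02943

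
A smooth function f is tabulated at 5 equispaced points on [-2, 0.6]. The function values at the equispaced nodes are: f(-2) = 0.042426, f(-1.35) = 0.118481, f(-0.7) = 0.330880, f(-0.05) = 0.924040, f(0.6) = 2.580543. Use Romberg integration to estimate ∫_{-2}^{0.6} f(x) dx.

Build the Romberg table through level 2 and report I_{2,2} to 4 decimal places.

I_{0,0} (trapezoid, 1 panel, h=2.6000): 3.409860
I_{1,0} (trapezoid, 2 panels, h=1.3000): 2.135074
I_{2,0} (trapezoid, 4 panels, h=0.6500): 1.745176
I_{1,1} = 2.135074 + (2.135074 − 3.409860)/3 = 1.710145
I_{2,1} = 1.745176 + (1.745176 − 2.135074)/3 = 1.615210
I_{2,2} = 1.615210 + (1.615210 − 1.710145)/15 = 1.608881

1.6089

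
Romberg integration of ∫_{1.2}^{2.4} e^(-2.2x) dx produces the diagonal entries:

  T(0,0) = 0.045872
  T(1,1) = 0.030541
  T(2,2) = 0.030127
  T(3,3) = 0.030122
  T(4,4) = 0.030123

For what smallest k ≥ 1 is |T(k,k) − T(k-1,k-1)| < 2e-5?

|T(1,1) − T(0,0)| = 0.015331 ≥ 2e-5
|T(2,2) − T(1,1)| = 0.000414 ≥ 2e-5
|T(3,3) − T(2,2)| = 0.000005 < 2e-5

k = 3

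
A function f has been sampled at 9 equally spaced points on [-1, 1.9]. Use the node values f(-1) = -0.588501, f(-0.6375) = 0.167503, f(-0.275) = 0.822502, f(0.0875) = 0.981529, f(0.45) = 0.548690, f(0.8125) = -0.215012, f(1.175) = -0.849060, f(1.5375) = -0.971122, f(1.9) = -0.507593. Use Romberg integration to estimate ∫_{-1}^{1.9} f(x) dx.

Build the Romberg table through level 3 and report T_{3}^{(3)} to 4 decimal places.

-0.0235

T_{0}^{(0)} (trapezoid, 1 panel, h=2.9000): -1.589336
T_{1}^{(0)} (trapezoid, 2 panels, h=1.4500): 0.000932
T_{2}^{(0)} (trapezoid, 4 panels, h=0.7250): -0.018788
T_{3}^{(0)} (trapezoid, 8 panels, h=0.3625): -0.022844
T_{1}^{(1)} = 0.000932 + (0.000932 − (-1.589336))/3 = 0.531021
T_{2}^{(1)} = -0.018788 + (-0.018788 − 0.000932)/3 = -0.025361
T_{3}^{(1)} = -0.022844 + (-0.022844 − (-0.018788))/3 = -0.024196
T_{2}^{(2)} = -0.025361 + (-0.025361 − 0.531021)/15 = -0.062453
T_{3}^{(2)} = -0.024196 + (-0.024196 − (-0.025361))/15 = -0.024118
T_{3}^{(3)} = -0.024118 + (-0.024118 − (-0.062453))/63 = -0.023510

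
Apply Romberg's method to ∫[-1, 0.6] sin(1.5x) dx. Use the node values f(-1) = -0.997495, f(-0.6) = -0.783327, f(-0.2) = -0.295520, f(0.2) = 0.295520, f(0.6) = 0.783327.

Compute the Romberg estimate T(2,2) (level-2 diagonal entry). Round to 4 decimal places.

T(0,0) (trapezoid, 1 panel, h=1.6000): -0.171334
T(1,0) (trapezoid, 2 panels, h=0.8000): -0.322083
T(2,0) (trapezoid, 4 panels, h=0.4000): -0.356164
T(1,1) = -0.322083 + (-0.322083 − (-0.171334))/3 = -0.372333
T(2,1) = -0.356164 + (-0.356164 − (-0.322083))/3 = -0.367524
T(2,2) = -0.367524 + (-0.367524 − (-0.372333))/15 = -0.367203

-0.3672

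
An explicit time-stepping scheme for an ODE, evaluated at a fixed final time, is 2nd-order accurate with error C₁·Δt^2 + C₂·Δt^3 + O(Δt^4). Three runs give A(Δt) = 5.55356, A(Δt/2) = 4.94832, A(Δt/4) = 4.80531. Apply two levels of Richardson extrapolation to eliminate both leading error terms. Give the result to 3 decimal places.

First eliminate the Δt^2 term (factor 2^2 = 4):
  B₁ = (4·4.94832 − 5.55356)/3 = 4.74657
  B₂ = (4·4.80531 − 4.94832)/3 = 4.75764
Then eliminate the Δt^3 term (factor 2^3 = 8):
  (8·4.75764 − 4.74657)/7 = 4.75922

4.759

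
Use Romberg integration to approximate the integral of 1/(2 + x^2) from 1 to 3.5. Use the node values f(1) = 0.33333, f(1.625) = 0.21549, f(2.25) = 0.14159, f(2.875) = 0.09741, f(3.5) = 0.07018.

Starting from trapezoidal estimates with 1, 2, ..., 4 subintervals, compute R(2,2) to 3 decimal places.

R(0,0) (trapezoid, 1 panel, h=2.5000): 0.50439
R(1,0) (trapezoid, 2 panels, h=1.2500): 0.42918
R(2,0) (trapezoid, 4 panels, h=0.6250): 0.41015
R(1,1) = 0.42918 + (0.42918 − 0.50439)/3 = 0.40411
R(2,1) = 0.41015 + (0.41015 − 0.42918)/3 = 0.40381
R(2,2) = 0.40381 + (0.40381 − 0.40411)/15 = 0.40379

0.404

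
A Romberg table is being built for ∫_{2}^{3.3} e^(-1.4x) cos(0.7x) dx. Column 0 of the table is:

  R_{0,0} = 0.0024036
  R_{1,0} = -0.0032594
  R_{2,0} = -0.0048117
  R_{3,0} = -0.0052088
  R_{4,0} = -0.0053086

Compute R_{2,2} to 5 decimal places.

-0.00534

Richardson extrapolation on the trapezoidal column (denominator 4−1=3):
R_{1,1} = (4·(-0.0032594) − 0.0024036) / 3 = -0.0051471
R_{2,1} = (4·(-0.0048117) − (-0.0032594)) / 3 = -0.0053291
R_{2,2} = -0.0053291 + (-0.0053291 − (-0.0051471))/15 = -0.0053412
(Column j=1 coincides with Simpson's rule on the same nodes.)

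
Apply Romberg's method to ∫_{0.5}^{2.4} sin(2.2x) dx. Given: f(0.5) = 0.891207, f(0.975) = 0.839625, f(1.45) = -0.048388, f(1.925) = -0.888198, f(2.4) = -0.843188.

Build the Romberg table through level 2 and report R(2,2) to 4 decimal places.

-0.0380

R(0,0) (trapezoid, 1 panel, h=1.9000): 0.045618
R(1,0) (trapezoid, 2 panels, h=0.9500): -0.023160
R(2,0) (trapezoid, 4 panels, h=0.4750): -0.034652
R(1,1) = -0.023160 + (-0.023160 − 0.045618)/3 = -0.046086
R(2,1) = -0.034652 + (-0.034652 − (-0.023160))/3 = -0.038483
R(2,2) = -0.038483 + (-0.038483 − (-0.046086))/15 = -0.037976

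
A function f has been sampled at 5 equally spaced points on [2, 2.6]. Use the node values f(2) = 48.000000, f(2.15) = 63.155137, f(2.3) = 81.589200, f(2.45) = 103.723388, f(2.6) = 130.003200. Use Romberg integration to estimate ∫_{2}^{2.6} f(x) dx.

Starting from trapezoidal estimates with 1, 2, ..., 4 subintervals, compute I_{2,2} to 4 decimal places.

I_{0,0} (trapezoid, 1 panel, h=0.6000): 53.400960
I_{1,0} (trapezoid, 2 panels, h=0.3000): 51.177240
I_{2,0} (trapezoid, 4 panels, h=0.1500): 50.620399
I_{1,1} = 51.177240 + (51.177240 − 53.400960)/3 = 50.436000
I_{2,1} = 50.620399 + (50.620399 − 51.177240)/3 = 50.434785
I_{2,2} = 50.434785 + (50.434785 − 50.436000)/15 = 50.434704

50.4347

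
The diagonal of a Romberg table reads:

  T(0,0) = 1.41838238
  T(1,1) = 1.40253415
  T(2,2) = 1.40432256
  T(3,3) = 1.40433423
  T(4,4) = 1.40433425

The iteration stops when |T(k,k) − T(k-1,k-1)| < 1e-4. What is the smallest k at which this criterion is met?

k = 3

|T(1,1) − T(0,0)| = 0.01584823 ≥ 1e-4
|T(2,2) − T(1,1)| = 0.00178841 ≥ 1e-4
|T(3,3) − T(2,2)| = 0.00001167 < 1e-4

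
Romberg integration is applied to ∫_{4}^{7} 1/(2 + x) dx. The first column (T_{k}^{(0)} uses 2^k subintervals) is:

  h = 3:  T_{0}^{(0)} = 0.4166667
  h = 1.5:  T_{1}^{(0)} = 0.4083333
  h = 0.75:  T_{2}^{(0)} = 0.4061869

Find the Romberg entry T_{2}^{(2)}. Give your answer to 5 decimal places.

0.40547

T_{1}^{(1)} = (4·0.4083333 − 0.4166667) / 3 = 0.4055555
T_{2}^{(1)} = 0.4061869 + (0.4061869 − 0.4083333)/3 = 0.4054714
T_{2}^{(2)} = 0.4054714 + (0.4054714 − 0.4055555)/15 = 0.4054658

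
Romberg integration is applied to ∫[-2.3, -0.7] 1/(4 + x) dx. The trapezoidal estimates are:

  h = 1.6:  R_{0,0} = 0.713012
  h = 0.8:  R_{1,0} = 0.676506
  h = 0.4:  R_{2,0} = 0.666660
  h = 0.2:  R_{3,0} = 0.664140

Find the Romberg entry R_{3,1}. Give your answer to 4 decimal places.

0.6633

Richardson extrapolation on the trapezoidal column (denominator 4−1=3):
R_{3,1} = 0.664140 + (0.664140 − 0.666660)/3 = 0.663300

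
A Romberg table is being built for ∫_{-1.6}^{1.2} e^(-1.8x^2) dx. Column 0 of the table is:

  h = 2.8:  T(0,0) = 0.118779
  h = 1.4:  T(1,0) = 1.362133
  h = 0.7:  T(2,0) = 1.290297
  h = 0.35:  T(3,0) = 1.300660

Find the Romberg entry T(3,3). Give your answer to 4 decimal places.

1.3078

Richardson extrapolation on the trapezoidal column (denominator 4−1=3):
T(1,1) = 1.362133 + (1.362133 − 0.118779)/3 = 1.776584
T(2,1) = (4·1.290297 − 1.362133) / 3 = 1.266352
T(3,1) = (4·1.300660 − 1.290297) / 3 = 1.304114
T(2,2) = (16·1.266352 − 1.776584) / 15 = 1.232337
T(3,2) = (16·1.304114 − 1.266352) / 15 = 1.306631
T(3,3) = 1.306631 + (1.306631 − 1.232337)/63 = 1.307810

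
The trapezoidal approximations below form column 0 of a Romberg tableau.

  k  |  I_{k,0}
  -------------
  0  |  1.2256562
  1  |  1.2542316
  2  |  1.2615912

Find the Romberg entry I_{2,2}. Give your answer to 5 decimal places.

Richardson extrapolation on the trapezoidal column (denominator 4−1=3):
I_{1,1} = 1.2542316 + (1.2542316 − 1.2256562)/3 = 1.2637567
I_{2,1} = (4·1.2615912 − 1.2542316) / 3 = 1.2640444
I_{2,2} = 1.2640444 + (1.2640444 − 1.2637567)/15 = 1.2640636

1.26406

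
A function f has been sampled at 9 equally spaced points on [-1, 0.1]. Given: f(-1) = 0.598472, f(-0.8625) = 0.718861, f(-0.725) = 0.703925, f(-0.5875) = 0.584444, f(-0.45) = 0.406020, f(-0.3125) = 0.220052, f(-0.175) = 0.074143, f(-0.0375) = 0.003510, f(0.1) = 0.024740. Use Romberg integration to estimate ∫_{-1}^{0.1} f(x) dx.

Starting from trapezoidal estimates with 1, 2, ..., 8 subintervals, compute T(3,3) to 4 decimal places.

T(0,0) (trapezoid, 1 panel, h=1.1000): 0.342767
T(1,0) (trapezoid, 2 panels, h=0.5500): 0.394694
T(2,0) (trapezoid, 4 panels, h=0.2750): 0.411316
T(3,0) (trapezoid, 8 panels, h=0.1375): 0.415602
T(1,1) = 0.394694 + (0.394694 − 0.342767)/3 = 0.412003
T(2,1) = 0.411316 + (0.411316 − 0.394694)/3 = 0.416857
T(3,1) = 0.415602 + (0.415602 − 0.411316)/3 = 0.417031
T(2,2) = 0.416857 + (0.416857 − 0.412003)/15 = 0.417181
T(3,2) = 0.417031 + (0.417031 − 0.416857)/15 = 0.417043
T(3,3) = 0.417043 + (0.417043 − 0.417181)/63 = 0.417041

0.4170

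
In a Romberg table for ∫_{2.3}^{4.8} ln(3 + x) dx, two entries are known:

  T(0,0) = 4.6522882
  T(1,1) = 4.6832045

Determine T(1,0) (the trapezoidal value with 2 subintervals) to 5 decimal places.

4.67548

From T(1,1) = (4·T(1,0) − T(0,0))/3, solve for T(1,0):
4·T(1,0) = 3·4.6832045 + 4.6522882 = 18.7019017
T(1,0) = 4.6754754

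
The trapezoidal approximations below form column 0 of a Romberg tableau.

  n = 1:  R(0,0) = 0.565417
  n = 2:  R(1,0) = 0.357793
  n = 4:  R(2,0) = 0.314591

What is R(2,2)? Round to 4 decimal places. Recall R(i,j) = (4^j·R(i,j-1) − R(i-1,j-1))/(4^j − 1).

0.3010

Richardson extrapolation on the trapezoidal column (denominator 4−1=3):
R(1,1) = 0.357793 + (0.357793 − 0.565417)/3 = 0.288585
R(2,1) = 0.314591 + (0.314591 − 0.357793)/3 = 0.300190
R(2,2) = 0.300190 + (0.300190 − 0.288585)/15 = 0.300964
(Column j=1 coincides with Simpson's rule on the same nodes.)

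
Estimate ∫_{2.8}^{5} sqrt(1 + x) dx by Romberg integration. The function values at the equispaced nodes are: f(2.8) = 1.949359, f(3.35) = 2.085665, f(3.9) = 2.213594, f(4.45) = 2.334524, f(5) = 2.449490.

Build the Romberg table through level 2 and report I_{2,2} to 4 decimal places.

I_{0,0} (trapezoid, 1 panel, h=2.2000): 4.838734
I_{1,0} (trapezoid, 2 panels, h=1.1000): 4.854320
I_{2,0} (trapezoid, 4 panels, h=0.5500): 4.858264
I_{1,1} = 4.854320 + (4.854320 − 4.838734)/3 = 4.859515
I_{2,1} = 4.858264 + (4.858264 − 4.854320)/3 = 4.859579
I_{2,2} = 4.859579 + (4.859579 − 4.859515)/15 = 4.859583

4.8596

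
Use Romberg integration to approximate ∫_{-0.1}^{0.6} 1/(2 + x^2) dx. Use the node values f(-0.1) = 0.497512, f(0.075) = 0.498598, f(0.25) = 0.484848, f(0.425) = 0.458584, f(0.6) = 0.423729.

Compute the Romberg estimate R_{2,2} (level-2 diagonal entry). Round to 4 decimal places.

R_{0,0} (trapezoid, 1 panel, h=0.7000): 0.322434
R_{1,0} (trapezoid, 2 panels, h=0.3500): 0.330914
R_{2,0} (trapezoid, 4 panels, h=0.1750): 0.332964
R_{1,1} = 0.330914 + (0.330914 − 0.322434)/3 = 0.333741
R_{2,1} = 0.332964 + (0.332964 − 0.330914)/3 = 0.333647
R_{2,2} = 0.333647 + (0.333647 − 0.333741)/15 = 0.333641

0.3336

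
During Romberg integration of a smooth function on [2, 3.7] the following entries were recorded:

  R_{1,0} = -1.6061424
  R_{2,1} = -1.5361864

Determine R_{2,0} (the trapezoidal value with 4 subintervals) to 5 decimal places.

-1.55368

From R_{2,1} = (4·R_{2,0} − R_{1,0})/3, solve for R_{2,0}:
4·R_{2,0} = 3·(-1.5361864) + (-1.6061424) = -6.2147016
R_{2,0} = -1.5536754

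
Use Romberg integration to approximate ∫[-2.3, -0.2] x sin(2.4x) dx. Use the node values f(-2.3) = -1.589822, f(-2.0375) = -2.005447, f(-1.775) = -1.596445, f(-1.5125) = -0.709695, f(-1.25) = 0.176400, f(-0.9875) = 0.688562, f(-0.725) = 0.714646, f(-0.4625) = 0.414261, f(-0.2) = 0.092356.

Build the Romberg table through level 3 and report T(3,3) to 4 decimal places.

-0.8183

T(0,0) (trapezoid, 1 panel, h=2.1000): -1.572339
T(1,0) (trapezoid, 2 panels, h=1.0500): -0.600950
T(2,0) (trapezoid, 4 panels, h=0.5250): -0.763419
T(3,0) (trapezoid, 8 panels, h=0.2625): -0.804943
T(1,1) = -0.600950 + (-0.600950 − (-1.572339))/3 = -0.277154
T(2,1) = -0.763419 + (-0.763419 − (-0.600950))/3 = -0.817575
T(3,1) = -0.804943 + (-0.804943 − (-0.763419))/3 = -0.818784
T(2,2) = -0.817575 + (-0.817575 − (-0.277154))/15 = -0.853603
T(3,2) = -0.818784 + (-0.818784 − (-0.817575))/15 = -0.818865
T(3,3) = -0.818865 + (-0.818865 − (-0.853603))/63 = -0.818314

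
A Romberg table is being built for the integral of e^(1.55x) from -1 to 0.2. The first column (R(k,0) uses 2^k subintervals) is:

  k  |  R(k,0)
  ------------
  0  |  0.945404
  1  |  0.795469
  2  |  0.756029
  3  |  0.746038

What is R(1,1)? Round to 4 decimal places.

R(1,1) = (4·0.795469 − 0.945404) / 3 = 0.745491

0.7455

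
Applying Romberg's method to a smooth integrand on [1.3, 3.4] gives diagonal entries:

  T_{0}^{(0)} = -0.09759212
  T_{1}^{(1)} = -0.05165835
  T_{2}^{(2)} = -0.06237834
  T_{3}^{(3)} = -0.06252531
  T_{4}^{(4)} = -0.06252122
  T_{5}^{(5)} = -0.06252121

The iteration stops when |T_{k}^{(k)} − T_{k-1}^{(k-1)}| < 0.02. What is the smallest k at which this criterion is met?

|T_{1}^{(1)} − T_{0}^{(0)}| = 0.04593377 ≥ 0.02
|T_{2}^{(2)} − T_{1}^{(1)}| = 0.01071999 < 0.02

k = 2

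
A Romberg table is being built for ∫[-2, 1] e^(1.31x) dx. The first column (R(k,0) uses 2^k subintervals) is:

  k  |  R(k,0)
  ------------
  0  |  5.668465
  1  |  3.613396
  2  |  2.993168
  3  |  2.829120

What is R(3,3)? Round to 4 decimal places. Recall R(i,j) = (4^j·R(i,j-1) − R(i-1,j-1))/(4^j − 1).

2.7736

R(1,1) = (4·3.613396 − 5.668465) / 3 = 2.928373
R(2,1) = (4·2.993168 − 3.613396) / 3 = 2.786425
R(3,1) = (4·2.829120 − 2.993168) / 3 = 2.774437
R(2,2) = (16·2.786425 − 2.928373) / 15 = 2.776962
R(3,2) = (16·2.774437 − 2.786425) / 15 = 2.773638
R(3,3) = 2.773638 + (2.773638 − 2.776962)/63 = 2.773585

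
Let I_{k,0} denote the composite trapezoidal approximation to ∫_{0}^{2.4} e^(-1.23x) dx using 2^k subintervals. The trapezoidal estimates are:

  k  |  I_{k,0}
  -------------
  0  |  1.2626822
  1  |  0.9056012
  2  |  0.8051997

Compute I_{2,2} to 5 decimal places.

0.77074

Richardson extrapolation on the trapezoidal column (denominator 4−1=3):
I_{1,1} = (4·0.9056012 − 1.2626822) / 3 = 0.7865742
I_{2,1} = 0.8051997 + (0.8051997 − 0.9056012)/3 = 0.7717325
I_{2,2} = (16·0.7717325 − 0.7865742) / 15 = 0.7707431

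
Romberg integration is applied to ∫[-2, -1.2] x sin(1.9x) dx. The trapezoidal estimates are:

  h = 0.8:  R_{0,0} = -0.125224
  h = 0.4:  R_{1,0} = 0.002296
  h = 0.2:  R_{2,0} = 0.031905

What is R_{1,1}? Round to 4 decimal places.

0.0448

Richardson extrapolation on the trapezoidal column (denominator 4−1=3):
R_{1,1} = (4·0.002296 − (-0.125224)) / 3 = 0.044803
(Column j=1 coincides with Simpson's rule on the same nodes.)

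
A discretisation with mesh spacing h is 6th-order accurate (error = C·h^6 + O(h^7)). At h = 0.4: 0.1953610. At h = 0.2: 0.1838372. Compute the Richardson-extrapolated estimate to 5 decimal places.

0.18365

The leading error scales as h^6; refining by a factor of 2 reduces it by 2^6 = 64.
Extrapolated value = (64·A(h/2) − A(h)) / (64 − 1)
= (64·0.1838372 − 0.1953610) / 63
= 11.5702198 / 63 = 0.1836543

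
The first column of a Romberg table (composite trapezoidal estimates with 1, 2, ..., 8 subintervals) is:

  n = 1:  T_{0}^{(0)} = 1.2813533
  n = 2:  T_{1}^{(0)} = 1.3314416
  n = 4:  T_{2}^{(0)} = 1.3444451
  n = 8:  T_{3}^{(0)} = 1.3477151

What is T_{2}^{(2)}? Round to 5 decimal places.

1.34882

T_{1}^{(1)} = 1.3314416 + (1.3314416 − 1.2813533)/3 = 1.3481377
T_{2}^{(1)} = (4·1.3444451 − 1.3314416) / 3 = 1.3487796
T_{2}^{(2)} = 1.3487796 + (1.3487796 − 1.3481377)/15 = 1.3488224
(Column j=1 coincides with Simpson's rule on the same nodes.)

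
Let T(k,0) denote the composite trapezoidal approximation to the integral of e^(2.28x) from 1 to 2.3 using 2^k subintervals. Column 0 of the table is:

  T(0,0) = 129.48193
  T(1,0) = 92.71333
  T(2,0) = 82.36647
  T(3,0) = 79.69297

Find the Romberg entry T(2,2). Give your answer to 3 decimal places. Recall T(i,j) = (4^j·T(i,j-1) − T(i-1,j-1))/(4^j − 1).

78.815

Richardson extrapolation on the trapezoidal column (denominator 4−1=3):
T(1,1) = 92.71333 + (92.71333 − 129.48193)/3 = 80.45713
T(2,1) = 82.36647 + (82.36647 − 92.71333)/3 = 78.91752
T(2,2) = (16·78.91752 − 80.45713) / 15 = 78.81488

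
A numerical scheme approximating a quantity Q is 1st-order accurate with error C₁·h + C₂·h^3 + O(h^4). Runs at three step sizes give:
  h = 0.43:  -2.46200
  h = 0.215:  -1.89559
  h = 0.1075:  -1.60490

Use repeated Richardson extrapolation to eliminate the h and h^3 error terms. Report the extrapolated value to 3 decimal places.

First eliminate the h term (factor 2^1 = 2):
  B₁ = (2·(-1.89559) − (-2.46200))/1 = -1.32918
  B₂ = (2·(-1.60490) − (-1.89559))/1 = -1.31421
Then eliminate the h^3 term (factor 2^3 = 8):
  (8·(-1.31421) − (-1.32918))/7 = -1.31207

-1.312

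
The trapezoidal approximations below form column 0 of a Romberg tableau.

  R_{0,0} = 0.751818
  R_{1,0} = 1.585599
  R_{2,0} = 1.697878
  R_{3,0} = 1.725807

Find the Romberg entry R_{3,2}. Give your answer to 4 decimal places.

R_{2,1} = 1.697878 + (1.697878 − 1.585599)/3 = 1.735304
R_{3,1} = 1.725807 + (1.725807 − 1.697878)/3 = 1.735117
R_{3,2} = 1.735117 + (1.735117 − 1.735304)/15 = 1.735105

1.7351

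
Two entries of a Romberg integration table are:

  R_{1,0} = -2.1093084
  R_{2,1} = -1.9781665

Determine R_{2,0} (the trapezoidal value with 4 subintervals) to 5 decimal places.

-2.01095

From R_{2,1} = (4·R_{2,0} − R_{1,0})/3, solve for R_{2,0}:
4·R_{2,0} = 3·(-1.9781665) + (-2.1093084) = -8.0438079
R_{2,0} = -2.0109520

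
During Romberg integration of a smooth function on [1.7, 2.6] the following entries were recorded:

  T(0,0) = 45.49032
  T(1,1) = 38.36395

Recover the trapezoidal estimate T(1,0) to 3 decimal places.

From T(1,1) = (4·T(1,0) − T(0,0))/3, solve for T(1,0):
4·T(1,0) = 3·38.36395 + 45.49032 = 160.58217
T(1,0) = 40.14554

40.146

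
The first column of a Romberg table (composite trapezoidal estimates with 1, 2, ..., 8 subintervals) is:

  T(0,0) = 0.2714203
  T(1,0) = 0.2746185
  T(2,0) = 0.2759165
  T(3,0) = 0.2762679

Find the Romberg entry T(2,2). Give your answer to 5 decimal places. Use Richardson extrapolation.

0.27639

T(1,1) = 0.2746185 + (0.2746185 − 0.2714203)/3 = 0.2756846
T(2,1) = 0.2759165 + (0.2759165 − 0.2746185)/3 = 0.2763492
T(2,2) = 0.2763492 + (0.2763492 − 0.2756846)/15 = 0.2763935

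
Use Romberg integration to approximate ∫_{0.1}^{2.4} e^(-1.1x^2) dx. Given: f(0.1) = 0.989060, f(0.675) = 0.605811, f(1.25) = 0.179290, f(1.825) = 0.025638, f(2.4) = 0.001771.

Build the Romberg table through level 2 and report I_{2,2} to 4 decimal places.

I_{0,0} (trapezoid, 1 panel, h=2.3000): 1.139456
I_{1,0} (trapezoid, 2 panels, h=1.1500): 0.775911
I_{2,0} (trapezoid, 4 panels, h=0.5750): 0.751039
I_{1,1} = 0.775911 + (0.775911 − 1.139456)/3 = 0.654729
I_{2,1} = 0.751039 + (0.751039 − 0.775911)/3 = 0.742748
I_{2,2} = 0.742748 + (0.742748 − 0.654729)/15 = 0.748616

0.7486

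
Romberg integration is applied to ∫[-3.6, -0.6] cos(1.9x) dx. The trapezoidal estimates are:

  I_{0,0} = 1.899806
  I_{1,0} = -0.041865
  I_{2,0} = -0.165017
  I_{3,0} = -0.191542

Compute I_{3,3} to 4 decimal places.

-0.2004

Richardson extrapolation on the trapezoidal column (denominator 4−1=3):
I_{1,1} = -0.041865 + (-0.041865 − 1.899806)/3 = -0.689089
I_{2,1} = -0.165017 + (-0.165017 − (-0.041865))/3 = -0.206068
I_{3,1} = (4·(-0.191542) − (-0.165017)) / 3 = -0.200384
I_{2,2} = (16·(-0.206068) − (-0.689089)) / 15 = -0.173867
I_{3,2} = -0.200384 + (-0.200384 − (-0.206068))/15 = -0.200005
I_{3,3} = -0.200005 + (-0.200005 − (-0.173867))/63 = -0.200420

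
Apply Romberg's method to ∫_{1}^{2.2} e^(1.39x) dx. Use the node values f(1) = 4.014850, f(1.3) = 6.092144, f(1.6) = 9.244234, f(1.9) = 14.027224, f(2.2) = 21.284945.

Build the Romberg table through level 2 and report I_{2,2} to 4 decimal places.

I_{0,0} (trapezoid, 1 panel, h=1.2000): 15.179877
I_{1,0} (trapezoid, 2 panels, h=0.6000): 13.136479
I_{2,0} (trapezoid, 4 panels, h=0.3000): 12.604050
I_{1,1} = 13.136479 + (13.136479 − 15.179877)/3 = 12.455346
I_{2,1} = 12.604050 + (12.604050 − 13.136479)/3 = 12.426574
I_{2,2} = 12.426574 + (12.426574 − 12.455346)/15 = 12.424656

12.4247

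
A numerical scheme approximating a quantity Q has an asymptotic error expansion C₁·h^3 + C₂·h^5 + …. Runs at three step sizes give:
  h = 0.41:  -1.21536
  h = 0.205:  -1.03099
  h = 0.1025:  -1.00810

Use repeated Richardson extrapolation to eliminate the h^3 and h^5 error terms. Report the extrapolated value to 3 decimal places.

-1.005

First eliminate the h^3 term (factor 2^3 = 8):
  B₁ = (8·(-1.03099) − (-1.21536))/7 = -1.00465
  B₂ = (8·(-1.00810) − (-1.03099))/7 = -1.00483
Then eliminate the h^5 term (factor 2^5 = 32):
  (32·(-1.00483) − (-1.00465))/31 = -1.00484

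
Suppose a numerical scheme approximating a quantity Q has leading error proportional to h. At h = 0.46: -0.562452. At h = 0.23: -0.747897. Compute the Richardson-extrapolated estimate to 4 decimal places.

-0.9333

The leading error scales as h; refining by a factor of 2 reduces it by 2^1 = 2.
Extrapolated value = (2·A(h/2) − A(h)) / (2 − 1)
= (2·(-0.747897) − (-0.562452)) / 1
= -0.933342 / 1 = -0.933342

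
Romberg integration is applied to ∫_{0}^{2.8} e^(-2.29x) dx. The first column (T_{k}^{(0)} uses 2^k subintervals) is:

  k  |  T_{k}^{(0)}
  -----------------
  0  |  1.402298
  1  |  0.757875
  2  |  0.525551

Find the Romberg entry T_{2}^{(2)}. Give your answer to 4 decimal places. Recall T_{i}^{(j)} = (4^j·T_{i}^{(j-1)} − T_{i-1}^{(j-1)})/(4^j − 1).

0.4418

Richardson extrapolation on the trapezoidal column (denominator 4−1=3):
T_{1}^{(1)} = (4·0.757875 − 1.402298) / 3 = 0.543067
T_{2}^{(1)} = 0.525551 + (0.525551 − 0.757875)/3 = 0.448110
T_{2}^{(2)} = (16·0.448110 − 0.543067) / 15 = 0.441780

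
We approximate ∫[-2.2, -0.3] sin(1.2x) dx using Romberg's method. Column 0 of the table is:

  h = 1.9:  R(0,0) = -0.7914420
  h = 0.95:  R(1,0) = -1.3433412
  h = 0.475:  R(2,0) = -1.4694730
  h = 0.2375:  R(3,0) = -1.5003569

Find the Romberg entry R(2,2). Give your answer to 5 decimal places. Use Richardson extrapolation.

Richardson extrapolation on the trapezoidal column (denominator 4−1=3):
R(1,1) = (4·(-1.3433412) − (-0.7914420)) / 3 = -1.5273076
R(2,1) = (4·(-1.4694730) − (-1.3433412)) / 3 = -1.5115169
R(2,2) = -1.5115169 + (-1.5115169 − (-1.5273076))/15 = -1.5104642

-1.51046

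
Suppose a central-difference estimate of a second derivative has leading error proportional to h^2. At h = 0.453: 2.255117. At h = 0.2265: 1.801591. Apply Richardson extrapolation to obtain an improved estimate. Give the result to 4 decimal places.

1.6504

Extrapolated value = (4·A(h/2) − A(h)) / (4 − 1)
= (4·1.801591 − 2.255117) / 3
= 4.951247 / 3 = 1.650416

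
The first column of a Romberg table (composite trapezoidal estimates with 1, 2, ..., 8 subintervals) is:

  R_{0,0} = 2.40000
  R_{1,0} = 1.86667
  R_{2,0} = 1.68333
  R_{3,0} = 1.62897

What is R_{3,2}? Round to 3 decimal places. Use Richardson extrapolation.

Richardson extrapolation on the trapezoidal column (denominator 4−1=3):
R_{2,1} = 1.68333 + (1.68333 − 1.86667)/3 = 1.62222
R_{3,1} = (4·1.62897 − 1.68333) / 3 = 1.61085
R_{3,2} = (16·1.61085 − 1.62222) / 15 = 1.61009

1.610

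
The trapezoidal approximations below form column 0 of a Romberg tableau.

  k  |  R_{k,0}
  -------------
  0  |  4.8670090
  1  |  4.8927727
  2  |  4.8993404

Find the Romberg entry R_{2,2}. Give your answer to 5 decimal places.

R_{1,1} = 4.8927727 + (4.8927727 − 4.8670090)/3 = 4.9013606
R_{2,1} = 4.8993404 + (4.8993404 − 4.8927727)/3 = 4.9015296
R_{2,2} = (16·4.9015296 − 4.9013606) / 15 = 4.9015409

4.90154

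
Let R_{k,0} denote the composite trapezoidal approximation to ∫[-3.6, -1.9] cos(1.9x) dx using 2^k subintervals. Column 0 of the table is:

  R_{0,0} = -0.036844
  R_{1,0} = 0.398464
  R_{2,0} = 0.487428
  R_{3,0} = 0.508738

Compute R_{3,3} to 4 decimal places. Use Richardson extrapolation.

0.5158

Richardson extrapolation on the trapezoidal column (denominator 4−1=3):
R_{1,1} = 0.398464 + (0.398464 − (-0.036844))/3 = 0.543567
R_{2,1} = (4·0.487428 − 0.398464) / 3 = 0.517083
R_{3,1} = 0.508738 + (0.508738 − 0.487428)/3 = 0.515841
R_{2,2} = 0.517083 + (0.517083 − 0.543567)/15 = 0.515317
R_{3,2} = 0.515841 + (0.515841 − 0.517083)/15 = 0.515758
R_{3,3} = 0.515758 + (0.515758 − 0.515317)/63 = 0.515765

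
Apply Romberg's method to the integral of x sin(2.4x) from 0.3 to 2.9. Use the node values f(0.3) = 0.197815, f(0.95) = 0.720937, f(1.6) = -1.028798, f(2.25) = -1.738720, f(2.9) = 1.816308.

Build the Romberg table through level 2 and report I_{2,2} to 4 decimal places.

-0.8902

I_{0,0} (trapezoid, 1 panel, h=2.6000): 2.618360
I_{1,0} (trapezoid, 2 panels, h=1.3000): -0.028257
I_{2,0} (trapezoid, 4 panels, h=0.6500): -0.675688
I_{1,1} = -0.028257 + (-0.028257 − 2.618360)/3 = -0.910463
I_{2,1} = -0.675688 + (-0.675688 − (-0.028257))/3 = -0.891498
I_{2,2} = -0.891498 + (-0.891498 − (-0.910463))/15 = -0.890234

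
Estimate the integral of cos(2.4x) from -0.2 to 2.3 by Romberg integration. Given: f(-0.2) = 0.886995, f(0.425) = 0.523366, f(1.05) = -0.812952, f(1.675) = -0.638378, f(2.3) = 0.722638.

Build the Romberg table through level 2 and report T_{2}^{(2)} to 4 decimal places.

-0.0602

T_{0}^{(0)} (trapezoid, 1 panel, h=2.5000): 2.012041
T_{1}^{(0)} (trapezoid, 2 panels, h=1.2500): -0.010169
T_{2}^{(0)} (trapezoid, 4 panels, h=0.6250): -0.076967
T_{1}^{(1)} = -0.010169 + (-0.010169 − 2.012041)/3 = -0.684239
T_{2}^{(1)} = -0.076967 + (-0.076967 − (-0.010169))/3 = -0.099233
T_{2}^{(2)} = -0.099233 + (-0.099233 − (-0.684239))/15 = -0.060233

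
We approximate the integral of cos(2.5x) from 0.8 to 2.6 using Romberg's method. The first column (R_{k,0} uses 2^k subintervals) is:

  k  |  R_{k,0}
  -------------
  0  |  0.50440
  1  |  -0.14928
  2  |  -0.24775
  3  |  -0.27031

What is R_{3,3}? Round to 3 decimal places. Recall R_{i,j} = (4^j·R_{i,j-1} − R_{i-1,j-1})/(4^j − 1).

-0.278

R_{1,1} = -0.14928 + (-0.14928 − 0.50440)/3 = -0.36717
R_{2,1} = (4·(-0.24775) − (-0.14928)) / 3 = -0.28057
R_{3,1} = (4·(-0.27031) − (-0.24775)) / 3 = -0.27783
R_{2,2} = -0.28057 + (-0.28057 − (-0.36717))/15 = -0.27480
R_{3,2} = -0.27783 + (-0.27783 − (-0.28057))/15 = -0.27765
R_{3,3} = -0.27765 + (-0.27765 − (-0.27480))/63 = -0.27770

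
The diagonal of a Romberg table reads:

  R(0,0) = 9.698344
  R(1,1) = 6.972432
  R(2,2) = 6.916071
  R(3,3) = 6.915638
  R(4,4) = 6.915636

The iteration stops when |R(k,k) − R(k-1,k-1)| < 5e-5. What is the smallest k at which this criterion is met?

|R(1,1) − R(0,0)| = 2.725912 ≥ 5e-5
|R(2,2) − R(1,1)| = 0.056361 ≥ 5e-5
|R(3,3) − R(2,2)| = 0.000433 ≥ 5e-5
|R(4,4) − R(3,3)| = 0.000002 < 5e-5

k = 4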